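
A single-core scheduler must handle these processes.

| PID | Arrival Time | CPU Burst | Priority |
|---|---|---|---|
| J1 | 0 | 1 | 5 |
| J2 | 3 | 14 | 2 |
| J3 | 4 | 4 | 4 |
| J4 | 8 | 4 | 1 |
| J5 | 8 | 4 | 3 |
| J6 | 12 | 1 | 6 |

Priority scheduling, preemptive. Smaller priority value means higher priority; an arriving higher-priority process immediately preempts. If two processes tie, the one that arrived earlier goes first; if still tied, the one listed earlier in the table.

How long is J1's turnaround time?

1

Gantt: | J1 0-1 | idle 1-3 | J2 3-8 | J4 8-12 | J2 12-21 | J5 21-25 | J3 25-29 | J6 29-30 |
Completion: J1=1  J2=21  J3=29  J4=12  J5=25  J6=30
Turnaround (C−A): J1=1  J2=18  J3=25  J4=4  J5=17  J6=18
Turnaround(J1) = completion − arrival = 1 − 0 = 1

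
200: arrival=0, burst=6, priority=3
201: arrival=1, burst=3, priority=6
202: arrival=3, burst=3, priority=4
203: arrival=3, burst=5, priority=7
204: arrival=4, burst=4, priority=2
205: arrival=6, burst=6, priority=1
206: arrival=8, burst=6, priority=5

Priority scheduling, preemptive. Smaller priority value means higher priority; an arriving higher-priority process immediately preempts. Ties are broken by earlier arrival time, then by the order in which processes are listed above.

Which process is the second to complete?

204

Gantt: | 200 0-4 | 204 4-6 | 205 6-12 | 204 12-14 | 200 14-16 | 202 16-19 | 206 19-25 | 201 25-28 | 203 28-33 |
Completion: 200=16  201=28  202=19  203=33  204=14  205=12  206=25
Turnaround (C−A): 200=16  201=27  202=16  203=30  204=10  205=6  206=17
Finish order: 205 → 204 → 200 → 202 → 206 → 201 → 203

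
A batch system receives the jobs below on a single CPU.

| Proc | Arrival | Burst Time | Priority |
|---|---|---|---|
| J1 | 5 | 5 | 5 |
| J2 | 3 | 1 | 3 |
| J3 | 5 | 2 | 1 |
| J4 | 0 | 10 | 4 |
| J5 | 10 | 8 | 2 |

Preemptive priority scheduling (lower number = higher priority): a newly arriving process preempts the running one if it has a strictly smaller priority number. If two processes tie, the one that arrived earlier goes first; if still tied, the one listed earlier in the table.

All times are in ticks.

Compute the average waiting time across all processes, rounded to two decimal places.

Schedule: | J4 0-3 | J2 3-4 | J4 4-5 | J3 5-7 | J4 7-10 | J5 10-18 | J4 18-21 | J1 21-26 |
Completion: J1=26  J2=4  J3=7  J4=21  J5=18
Waiting times: J1=16, J2=0, J3=0, J4=11, J5=0
Average waiting = (16+0+0+11+0) / 5 = 27/5 = 5.40

5.40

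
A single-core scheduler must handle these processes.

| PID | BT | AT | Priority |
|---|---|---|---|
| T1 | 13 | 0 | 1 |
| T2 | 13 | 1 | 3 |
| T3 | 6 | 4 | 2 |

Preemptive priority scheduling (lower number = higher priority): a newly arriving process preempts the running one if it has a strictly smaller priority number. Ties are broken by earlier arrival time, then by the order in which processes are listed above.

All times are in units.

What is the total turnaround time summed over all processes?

Gantt: | T1 0-13 | T3 13-19 | T2 19-32 |
Completion: T1=13  T2=32  T3=19
Turnaround = completion − arrival: T1=13, T2=31, T3=15
Total turnaround = 13 + 31 + 15 = 59

59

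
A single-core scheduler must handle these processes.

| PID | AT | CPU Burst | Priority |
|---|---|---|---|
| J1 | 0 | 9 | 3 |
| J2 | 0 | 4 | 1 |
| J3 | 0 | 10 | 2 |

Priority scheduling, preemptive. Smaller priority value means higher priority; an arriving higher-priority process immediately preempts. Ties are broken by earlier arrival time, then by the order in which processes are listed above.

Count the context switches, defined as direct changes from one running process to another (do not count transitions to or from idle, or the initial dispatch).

Timeline: | J2 0-4 | J3 4-14 | J1 14-23 |
Completion: J1=23  J2=4  J3=14

2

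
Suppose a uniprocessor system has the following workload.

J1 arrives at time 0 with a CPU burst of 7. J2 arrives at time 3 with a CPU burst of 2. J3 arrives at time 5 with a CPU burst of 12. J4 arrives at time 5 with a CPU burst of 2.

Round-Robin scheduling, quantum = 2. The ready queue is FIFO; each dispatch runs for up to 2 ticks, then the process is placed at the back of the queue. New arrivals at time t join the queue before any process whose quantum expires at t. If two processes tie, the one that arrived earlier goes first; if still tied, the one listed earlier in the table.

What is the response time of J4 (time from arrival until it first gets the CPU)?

Gantt: | J1 0-4 | J2 4-6 | J1 6-8 | J3 8-10 | J4 10-12 | J1 12-13 | J3 13-23 |
Completion: J1=13  J2=6  J3=23  J4=12
Response(J4) = first start − arrival = 10 − 5 = 5

5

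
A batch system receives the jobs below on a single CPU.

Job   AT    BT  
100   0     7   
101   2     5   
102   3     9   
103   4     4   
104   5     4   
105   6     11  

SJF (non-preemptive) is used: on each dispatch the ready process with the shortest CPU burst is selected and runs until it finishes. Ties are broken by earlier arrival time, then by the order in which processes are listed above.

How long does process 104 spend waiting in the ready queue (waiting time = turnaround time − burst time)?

6

Timeline: | 100 0-7 | 103 7-11 | 104 11-15 | 101 15-20 | 102 20-29 | 105 29-40 |
Completion: 100=7  101=20  102=29  103=11  104=15  105=40
Turnaround (C−A): 100=7  101=18  102=26  103=7  104=10  105=34
Waiting(104) = turnaround − burst = 10 − 4 = 6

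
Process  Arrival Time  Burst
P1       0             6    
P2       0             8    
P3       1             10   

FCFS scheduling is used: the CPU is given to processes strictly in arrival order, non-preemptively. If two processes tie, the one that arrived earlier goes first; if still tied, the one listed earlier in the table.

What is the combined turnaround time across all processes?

43

Gantt: | P1 0-6 | P2 6-14 | P3 14-24 |
Completion: P1=6  P2=14  P3=24
Turnaround (C−A): P1=6  P2=14  P3=23
Turnaround = completion − arrival: P1=6, P2=14, P3=23
Total turnaround = 6 + 14 + 23 = 43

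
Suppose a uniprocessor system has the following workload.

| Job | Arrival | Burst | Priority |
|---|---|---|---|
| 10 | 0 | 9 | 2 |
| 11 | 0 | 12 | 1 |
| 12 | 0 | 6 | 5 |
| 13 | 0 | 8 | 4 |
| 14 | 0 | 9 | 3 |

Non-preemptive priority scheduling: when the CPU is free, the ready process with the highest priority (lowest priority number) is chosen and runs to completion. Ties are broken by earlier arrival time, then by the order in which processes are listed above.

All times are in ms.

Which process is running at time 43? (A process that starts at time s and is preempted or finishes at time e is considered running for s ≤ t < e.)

Schedule: | 11 0-12 | 10 12-21 | 14 21-30 | 13 30-38 | 12 38-44 |
Completion: 10=21  11=12  12=44  13=38  14=30

12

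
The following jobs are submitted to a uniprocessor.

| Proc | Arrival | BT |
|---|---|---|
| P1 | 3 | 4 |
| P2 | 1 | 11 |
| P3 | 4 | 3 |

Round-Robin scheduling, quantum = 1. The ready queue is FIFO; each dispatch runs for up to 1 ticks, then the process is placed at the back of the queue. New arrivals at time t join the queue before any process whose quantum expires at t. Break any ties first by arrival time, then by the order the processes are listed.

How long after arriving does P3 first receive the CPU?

1

Gantt: | idle 0-1 | P2 1-3 | P1 3-4 | P2 4-5 | P3 5-6 | P1 6-7 | P2 7-8 | P3 8-9 | P1 9-10 | P2 10-11 | P3 11-12 | P1 12-13 | P2 13-19 |
Completion: P1=13  P2=19  P3=12
Turnaround (C−A): P1=10  P2=18  P3=8
Response(P3) = first start − arrival = 5 − 4 = 1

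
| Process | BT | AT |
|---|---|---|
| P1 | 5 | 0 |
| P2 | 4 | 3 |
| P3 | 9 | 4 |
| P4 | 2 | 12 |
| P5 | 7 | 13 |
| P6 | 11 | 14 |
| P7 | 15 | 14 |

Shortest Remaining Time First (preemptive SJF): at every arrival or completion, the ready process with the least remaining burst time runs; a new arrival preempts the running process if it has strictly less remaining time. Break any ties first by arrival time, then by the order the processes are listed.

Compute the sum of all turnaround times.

Timeline: | P1 0-5 | P2 5-9 | P3 9-12 | P4 12-14 | P3 14-20 | P5 20-27 | P6 27-38 | P7 38-53 |
Completion: P1=5  P2=9  P3=20  P4=14  P5=27  P6=38  P7=53
Turnaround (C−A): P1=5  P2=6  P3=16  P4=2  P5=14  P6=24  P7=39
Turnaround = completion − arrival: P1=5, P2=6, P3=16, P4=2, P5=14, P6=24, P7=39
Total turnaround = 5 + 6 + 16 + 2 + 14 + 24 + 39 = 106

106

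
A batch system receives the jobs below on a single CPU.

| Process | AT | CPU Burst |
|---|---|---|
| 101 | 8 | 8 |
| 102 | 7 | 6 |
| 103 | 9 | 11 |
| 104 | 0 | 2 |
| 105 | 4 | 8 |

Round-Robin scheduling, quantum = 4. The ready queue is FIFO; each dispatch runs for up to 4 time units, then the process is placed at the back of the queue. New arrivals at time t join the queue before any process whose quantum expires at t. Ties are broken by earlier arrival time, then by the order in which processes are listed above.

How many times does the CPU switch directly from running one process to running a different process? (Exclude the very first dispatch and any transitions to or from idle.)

Gantt: | 104 0-2 | idle 2-4 | 105 4-8 | 102 8-12 | 101 12-16 | 105 16-20 | 103 20-24 | 102 24-26 | 101 26-30 | 103 30-37 |
Completion: 101=30  102=26  103=37  104=2  105=20
Turnaround (C−A): 101=22  102=19  103=28  104=2  105=16

7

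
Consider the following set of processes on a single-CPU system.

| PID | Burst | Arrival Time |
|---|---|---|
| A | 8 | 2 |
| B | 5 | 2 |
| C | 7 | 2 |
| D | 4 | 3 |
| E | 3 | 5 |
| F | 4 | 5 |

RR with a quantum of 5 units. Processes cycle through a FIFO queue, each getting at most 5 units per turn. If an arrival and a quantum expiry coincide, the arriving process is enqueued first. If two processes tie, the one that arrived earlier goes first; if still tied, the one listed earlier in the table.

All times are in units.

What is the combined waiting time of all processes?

Timeline: | idle 0-2 | A 2-7 | B 7-12 | C 12-17 | D 17-21 | E 21-24 | F 24-28 | A 28-31 | C 31-33 |
Completion: A=31  B=12  C=33  D=21  E=24  F=28
Turnaround (C−A): A=29  B=10  C=31  D=18  E=19  F=23
Waiting = turnaround − burst: A=21, B=5, C=24, D=14, E=16, F=19
Total waiting = 21 + 5 + 24 + 14 + 16 + 19 = 99

99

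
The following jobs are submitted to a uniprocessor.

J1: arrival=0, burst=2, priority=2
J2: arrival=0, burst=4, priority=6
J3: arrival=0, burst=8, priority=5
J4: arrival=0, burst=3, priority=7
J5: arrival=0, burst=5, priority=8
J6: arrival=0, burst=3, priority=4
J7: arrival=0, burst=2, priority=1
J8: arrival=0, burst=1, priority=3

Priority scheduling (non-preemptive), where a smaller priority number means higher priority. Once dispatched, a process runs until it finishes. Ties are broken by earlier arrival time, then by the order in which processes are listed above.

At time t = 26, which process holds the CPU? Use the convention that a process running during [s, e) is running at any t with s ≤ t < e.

J5

Gantt: | J7 0-2 | J1 2-4 | J8 4-5 | J6 5-8 | J3 8-16 | J2 16-20 | J4 20-23 | J5 23-28 |
Completion: J1=4  J2=20  J3=16  J4=23  J5=28  J6=8  J7=2  J8=5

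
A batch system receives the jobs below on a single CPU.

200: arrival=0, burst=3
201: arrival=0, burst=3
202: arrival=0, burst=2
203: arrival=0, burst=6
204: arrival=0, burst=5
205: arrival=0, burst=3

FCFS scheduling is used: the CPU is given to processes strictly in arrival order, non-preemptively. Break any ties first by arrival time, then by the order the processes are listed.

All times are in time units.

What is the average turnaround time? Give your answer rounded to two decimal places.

12.00

Gantt: | 200 0-3 | 201 3-6 | 202 6-8 | 203 8-14 | 204 14-19 | 205 19-22 |
Completion: 200=3  201=6  202=8  203=14  204=19  205=22
Turnaround times: 200=3, 201=6, 202=8, 203=14, 204=19, 205=22
Average turnaround = (3+6+8+14+19+22) / 6 = 72/6 = 12.00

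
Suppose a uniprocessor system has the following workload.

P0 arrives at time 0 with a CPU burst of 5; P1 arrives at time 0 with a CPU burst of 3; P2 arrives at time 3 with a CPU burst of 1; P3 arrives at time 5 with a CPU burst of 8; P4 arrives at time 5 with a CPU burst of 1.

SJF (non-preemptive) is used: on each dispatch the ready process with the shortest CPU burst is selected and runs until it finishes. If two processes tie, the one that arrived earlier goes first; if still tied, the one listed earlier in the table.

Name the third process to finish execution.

Timeline: | P1 0-3 | P2 3-4 | P0 4-9 | P4 9-10 | P3 10-18 |
Completion: P0=9  P1=3  P2=4  P3=18  P4=10
Turnaround (C−A): P0=9  P1=3  P2=1  P3=13  P4=5
Finish order: P1 → P2 → P0 → P4 → P3

P0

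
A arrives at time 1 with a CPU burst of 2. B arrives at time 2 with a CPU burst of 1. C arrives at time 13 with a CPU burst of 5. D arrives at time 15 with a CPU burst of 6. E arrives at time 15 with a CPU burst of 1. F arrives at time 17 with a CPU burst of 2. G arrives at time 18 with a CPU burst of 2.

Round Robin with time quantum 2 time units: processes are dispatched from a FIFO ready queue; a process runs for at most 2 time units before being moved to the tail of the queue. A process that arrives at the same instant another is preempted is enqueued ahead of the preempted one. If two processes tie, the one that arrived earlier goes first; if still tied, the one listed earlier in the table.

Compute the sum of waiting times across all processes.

29

Schedule: | idle 0-1 | A 1-3 | B 3-4 | idle 4-13 | C 13-15 | D 15-17 | E 17-18 | C 18-20 | F 20-22 | D 22-24 | G 24-26 | C 26-27 | D 27-29 |
Completion: A=3  B=4  C=27  D=29  E=18  F=22  G=26
Waiting = turnaround − burst: A=0, B=1, C=9, D=8, E=2, F=3, G=6
Total waiting = 0 + 1 + 9 + 8 + 2 + 3 + 6 = 29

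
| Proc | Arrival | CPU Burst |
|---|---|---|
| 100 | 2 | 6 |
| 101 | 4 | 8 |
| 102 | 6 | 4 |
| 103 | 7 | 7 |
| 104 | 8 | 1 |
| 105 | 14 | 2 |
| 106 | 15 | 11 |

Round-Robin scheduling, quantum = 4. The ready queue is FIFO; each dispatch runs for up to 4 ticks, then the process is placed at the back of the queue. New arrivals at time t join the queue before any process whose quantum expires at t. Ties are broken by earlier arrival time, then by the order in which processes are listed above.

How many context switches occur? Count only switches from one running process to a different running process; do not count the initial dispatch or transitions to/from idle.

Gantt: | idle 0-2 | 100 2-6 | 101 6-10 | 102 10-14 | 100 14-16 | 103 16-20 | 104 20-21 | 101 21-25 | 105 25-27 | 106 27-31 | 103 31-34 | 106 34-41 |
Completion: 100=16  101=25  102=14  103=34  104=21  105=27  106=41
Turnaround (C−A): 100=14  101=21  102=8  103=27  104=13  105=13  106=26

10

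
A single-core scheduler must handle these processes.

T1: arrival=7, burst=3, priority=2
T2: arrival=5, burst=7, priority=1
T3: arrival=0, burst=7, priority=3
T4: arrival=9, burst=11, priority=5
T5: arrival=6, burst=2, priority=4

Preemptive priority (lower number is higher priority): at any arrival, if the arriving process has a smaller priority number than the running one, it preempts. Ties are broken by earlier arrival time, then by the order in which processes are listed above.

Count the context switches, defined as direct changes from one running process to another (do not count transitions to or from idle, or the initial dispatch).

Schedule: | T3 0-5 | T2 5-12 | T1 12-15 | T3 15-17 | T5 17-19 | T4 19-30 |
Completion: T1=15  T2=12  T3=17  T4=30  T5=19
Turnaround (C−A): T1=8  T2=7  T3=17  T4=21  T5=13

5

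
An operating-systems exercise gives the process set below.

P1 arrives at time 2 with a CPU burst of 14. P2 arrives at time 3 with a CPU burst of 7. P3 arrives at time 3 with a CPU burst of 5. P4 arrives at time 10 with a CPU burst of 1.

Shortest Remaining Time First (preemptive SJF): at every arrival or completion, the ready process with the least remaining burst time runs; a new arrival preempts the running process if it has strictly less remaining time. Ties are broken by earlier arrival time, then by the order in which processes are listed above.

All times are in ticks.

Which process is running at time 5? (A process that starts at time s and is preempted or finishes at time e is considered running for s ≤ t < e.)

Gantt: | idle 0-2 | P1 2-3 | P3 3-8 | P2 8-10 | P4 10-11 | P2 11-16 | P1 16-29 |
Completion: P1=29  P2=16  P3=8  P4=11

P3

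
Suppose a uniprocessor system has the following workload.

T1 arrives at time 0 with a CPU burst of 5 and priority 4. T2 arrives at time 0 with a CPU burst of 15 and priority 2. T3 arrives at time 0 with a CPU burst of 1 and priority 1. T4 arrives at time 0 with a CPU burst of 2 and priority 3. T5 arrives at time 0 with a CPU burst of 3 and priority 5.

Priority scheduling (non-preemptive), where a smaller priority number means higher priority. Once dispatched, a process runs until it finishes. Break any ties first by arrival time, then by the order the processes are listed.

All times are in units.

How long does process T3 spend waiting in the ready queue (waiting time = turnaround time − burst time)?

0

Gantt: | T3 0-1 | T2 1-16 | T4 16-18 | T1 18-23 | T5 23-26 |
Completion: T1=23  T2=16  T3=1  T4=18  T5=26
Turnaround (C−A): T1=23  T2=16  T3=1  T4=18  T5=26
Waiting(T3) = turnaround − burst = 1 − 1 = 0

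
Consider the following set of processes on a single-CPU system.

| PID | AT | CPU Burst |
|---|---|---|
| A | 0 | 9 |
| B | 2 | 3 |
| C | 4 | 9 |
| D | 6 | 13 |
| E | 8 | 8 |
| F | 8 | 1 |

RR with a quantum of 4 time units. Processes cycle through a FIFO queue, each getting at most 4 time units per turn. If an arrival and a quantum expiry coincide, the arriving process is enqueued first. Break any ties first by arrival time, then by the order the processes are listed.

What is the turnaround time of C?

34

Timeline: | A 0-4 | B 4-7 | C 7-11 | A 11-15 | D 15-19 | E 19-23 | F 23-24 | C 24-28 | A 28-29 | D 29-33 | E 33-37 | C 37-38 | D 38-43 |
Completion: A=29  B=7  C=38  D=43  E=37  F=24
Turnaround (C−A): A=29  B=5  C=34  D=37  E=29  F=16
Turnaround(C) = completion − arrival = 38 − 4 = 34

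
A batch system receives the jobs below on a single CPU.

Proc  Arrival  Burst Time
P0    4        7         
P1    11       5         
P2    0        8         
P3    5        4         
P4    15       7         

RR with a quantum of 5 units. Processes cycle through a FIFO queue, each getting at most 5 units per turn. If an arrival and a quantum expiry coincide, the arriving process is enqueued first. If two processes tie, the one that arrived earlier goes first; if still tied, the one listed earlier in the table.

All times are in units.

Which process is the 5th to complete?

P4

Timeline: | P2 0-5 | P0 5-10 | P3 10-14 | P2 14-17 | P0 17-19 | P1 19-24 | P4 24-31 |
Completion: P0=19  P1=24  P2=17  P3=14  P4=31
Finish order: P3 → P2 → P0 → P1 → P4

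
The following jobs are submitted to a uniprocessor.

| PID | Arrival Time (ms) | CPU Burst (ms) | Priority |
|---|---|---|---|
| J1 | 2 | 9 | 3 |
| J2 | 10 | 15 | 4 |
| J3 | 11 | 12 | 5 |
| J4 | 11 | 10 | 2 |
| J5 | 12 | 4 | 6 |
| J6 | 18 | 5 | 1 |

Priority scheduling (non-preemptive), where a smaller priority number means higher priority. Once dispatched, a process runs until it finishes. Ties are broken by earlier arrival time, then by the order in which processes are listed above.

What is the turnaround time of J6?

Gantt: | idle 0-2 | J1 2-11 | J4 11-21 | J6 21-26 | J2 26-41 | J3 41-53 | J5 53-57 |
Completion: J1=11  J2=41  J3=53  J4=21  J5=57  J6=26
Turnaround(J6) = completion − arrival = 26 − 18 = 8

8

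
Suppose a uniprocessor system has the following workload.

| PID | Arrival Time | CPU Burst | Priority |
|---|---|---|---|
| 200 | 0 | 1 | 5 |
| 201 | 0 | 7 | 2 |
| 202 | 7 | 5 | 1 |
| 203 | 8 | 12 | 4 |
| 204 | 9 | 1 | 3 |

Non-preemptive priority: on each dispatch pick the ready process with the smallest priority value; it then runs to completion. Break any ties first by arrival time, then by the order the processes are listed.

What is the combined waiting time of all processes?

Timeline: | 201 0-7 | 202 7-12 | 204 12-13 | 203 13-25 | 200 25-26 |
Completion: 200=26  201=7  202=12  203=25  204=13
Turnaround (C−A): 200=26  201=7  202=5  203=17  204=4
Waiting = turnaround − burst: 200=25, 201=0, 202=0, 203=5, 204=3
Total waiting = 25 + 0 + 0 + 5 + 3 = 33

33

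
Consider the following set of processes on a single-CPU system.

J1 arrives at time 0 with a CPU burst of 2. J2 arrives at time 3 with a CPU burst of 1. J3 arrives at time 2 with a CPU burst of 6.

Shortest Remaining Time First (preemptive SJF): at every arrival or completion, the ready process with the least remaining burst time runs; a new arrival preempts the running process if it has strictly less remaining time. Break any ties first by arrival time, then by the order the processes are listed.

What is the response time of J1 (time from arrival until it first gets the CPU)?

Timeline: | J1 0-2 | J3 2-3 | J2 3-4 | J3 4-9 |
Completion: J1=2  J2=4  J3=9
Response(J1) = first start − arrival = 0 − 0 = 0

0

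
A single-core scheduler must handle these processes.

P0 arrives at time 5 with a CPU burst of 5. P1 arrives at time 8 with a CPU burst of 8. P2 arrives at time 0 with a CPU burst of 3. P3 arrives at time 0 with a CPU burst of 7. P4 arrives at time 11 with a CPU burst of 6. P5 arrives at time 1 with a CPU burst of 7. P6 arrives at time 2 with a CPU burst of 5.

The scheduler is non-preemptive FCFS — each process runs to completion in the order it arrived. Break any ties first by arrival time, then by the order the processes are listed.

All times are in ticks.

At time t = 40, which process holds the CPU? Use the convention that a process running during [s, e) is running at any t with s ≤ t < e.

P4

Schedule: | P2 0-3 | P3 3-10 | P5 10-17 | P6 17-22 | P0 22-27 | P1 27-35 | P4 35-41 |
Completion: P0=27  P1=35  P2=3  P3=10  P4=41  P5=17  P6=22
Turnaround (C−A): P0=22  P1=27  P2=3  P3=10  P4=30  P5=16  P6=20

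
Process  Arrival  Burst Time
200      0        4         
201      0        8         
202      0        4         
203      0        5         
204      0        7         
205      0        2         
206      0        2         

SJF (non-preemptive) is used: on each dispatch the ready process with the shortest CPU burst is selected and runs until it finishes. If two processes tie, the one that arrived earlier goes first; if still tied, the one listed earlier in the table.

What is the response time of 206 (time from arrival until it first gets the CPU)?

2

Timeline: | 205 0-2 | 206 2-4 | 200 4-8 | 202 8-12 | 203 12-17 | 204 17-24 | 201 24-32 |
Completion: 200=8  201=32  202=12  203=17  204=24  205=2  206=4
Response(206) = first start − arrival = 2 − 0 = 2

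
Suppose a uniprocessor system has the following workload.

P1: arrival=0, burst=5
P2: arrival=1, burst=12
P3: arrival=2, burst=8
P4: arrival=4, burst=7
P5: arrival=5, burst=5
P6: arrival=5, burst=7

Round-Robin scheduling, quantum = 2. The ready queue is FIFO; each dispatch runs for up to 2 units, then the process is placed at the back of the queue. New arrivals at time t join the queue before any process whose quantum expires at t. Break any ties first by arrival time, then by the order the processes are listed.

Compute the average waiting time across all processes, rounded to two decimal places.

Gantt: | P1 0-2 | P2 2-4 | P3 4-6 | P1 6-8 | P4 8-10 | P2 10-12 | P5 12-14 | P6 14-16 | P3 16-18 | P1 18-19 | P4 19-21 | P2 21-23 | P5 23-25 | P6 25-27 | P3 27-29 | P4 29-31 | P2 31-33 | P5 33-34 | P6 34-36 | P3 36-38 | P4 38-39 | P2 39-41 | P6 41-42 | P2 42-44 |
Completion: P1=19  P2=44  P3=38  P4=39  P5=34  P6=42
Waiting times: P1=14, P2=31, P3=28, P4=28, P5=24, P6=30
Average waiting = (14+31+28+28+24+30) / 6 = 155/6 = 25.83

25.83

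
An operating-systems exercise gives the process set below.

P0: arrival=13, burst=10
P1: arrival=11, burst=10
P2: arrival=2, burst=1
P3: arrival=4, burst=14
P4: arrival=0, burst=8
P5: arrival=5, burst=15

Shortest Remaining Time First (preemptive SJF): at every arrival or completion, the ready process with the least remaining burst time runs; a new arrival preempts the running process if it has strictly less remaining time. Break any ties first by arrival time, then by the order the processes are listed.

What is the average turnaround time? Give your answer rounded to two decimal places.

Timeline: | P4 0-2 | P2 2-3 | P4 3-9 | P3 9-11 | P1 11-21 | P0 21-31 | P3 31-43 | P5 43-58 |
Completion: P0=31  P1=21  P2=3  P3=43  P4=9  P5=58
Turnaround times: P0=18, P1=10, P2=1, P3=39, P4=9, P5=53
Average turnaround = (18+10+1+39+9+53) / 6 = 130/6 = 21.67

21.67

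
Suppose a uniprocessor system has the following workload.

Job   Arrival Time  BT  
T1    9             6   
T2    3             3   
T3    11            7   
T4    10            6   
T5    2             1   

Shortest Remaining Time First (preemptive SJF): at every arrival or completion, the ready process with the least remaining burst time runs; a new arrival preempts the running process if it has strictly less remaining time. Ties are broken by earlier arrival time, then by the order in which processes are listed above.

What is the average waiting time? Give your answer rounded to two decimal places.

3.00

Timeline: | idle 0-2 | T5 2-3 | T2 3-6 | idle 6-9 | T1 9-15 | T4 15-21 | T3 21-28 |
Completion: T1=15  T2=6  T3=28  T4=21  T5=3
Waiting times: T1=0, T2=0, T3=10, T4=5, T5=0
Average waiting = (0+0+10+5+0) / 5 = 15/5 = 3.00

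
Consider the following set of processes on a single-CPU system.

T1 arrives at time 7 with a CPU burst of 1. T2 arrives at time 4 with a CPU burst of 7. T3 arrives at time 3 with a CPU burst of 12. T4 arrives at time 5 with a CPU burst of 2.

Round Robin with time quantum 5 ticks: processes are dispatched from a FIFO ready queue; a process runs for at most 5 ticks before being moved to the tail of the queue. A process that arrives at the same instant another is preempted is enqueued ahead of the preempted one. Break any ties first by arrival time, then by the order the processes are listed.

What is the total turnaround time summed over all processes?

60

Timeline: | idle 0-3 | T3 3-8 | T2 8-13 | T4 13-15 | T1 15-16 | T3 16-21 | T2 21-23 | T3 23-25 |
Completion: T1=16  T2=23  T3=25  T4=15
Turnaround = completion − arrival: T1=9, T2=19, T3=22, T4=10
Total turnaround = 9 + 19 + 22 + 10 = 60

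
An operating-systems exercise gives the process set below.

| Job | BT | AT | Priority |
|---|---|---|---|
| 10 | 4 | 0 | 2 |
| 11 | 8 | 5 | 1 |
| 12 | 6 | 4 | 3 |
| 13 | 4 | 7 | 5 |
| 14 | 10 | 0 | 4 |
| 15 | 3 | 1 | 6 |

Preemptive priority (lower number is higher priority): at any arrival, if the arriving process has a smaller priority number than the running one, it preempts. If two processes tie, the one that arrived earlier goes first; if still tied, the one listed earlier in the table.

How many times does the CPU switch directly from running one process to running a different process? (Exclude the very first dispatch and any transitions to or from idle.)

Timeline: | 10 0-4 | 12 4-5 | 11 5-13 | 12 13-18 | 14 18-28 | 13 28-32 | 15 32-35 |
Completion: 10=4  11=13  12=18  13=32  14=28  15=35
Turnaround (C−A): 10=4  11=8  12=14  13=25  14=28  15=34

6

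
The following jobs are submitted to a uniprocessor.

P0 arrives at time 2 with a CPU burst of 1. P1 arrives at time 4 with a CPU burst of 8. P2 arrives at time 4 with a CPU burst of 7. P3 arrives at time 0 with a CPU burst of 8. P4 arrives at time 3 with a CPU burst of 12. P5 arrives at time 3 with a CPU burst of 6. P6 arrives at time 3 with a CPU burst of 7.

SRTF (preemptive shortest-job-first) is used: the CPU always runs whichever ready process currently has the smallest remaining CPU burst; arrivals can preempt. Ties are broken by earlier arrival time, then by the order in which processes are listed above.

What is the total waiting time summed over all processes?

Timeline: | P3 0-2 | P0 2-3 | P3 3-9 | P5 9-15 | P6 15-22 | P2 22-29 | P1 29-37 | P4 37-49 |
Completion: P0=3  P1=37  P2=29  P3=9  P4=49  P5=15  P6=22
Waiting = turnaround − burst: P0=0, P1=25, P2=18, P3=1, P4=34, P5=6, P6=12
Total waiting = 0 + 25 + 18 + 1 + 34 + 6 + 12 = 96

96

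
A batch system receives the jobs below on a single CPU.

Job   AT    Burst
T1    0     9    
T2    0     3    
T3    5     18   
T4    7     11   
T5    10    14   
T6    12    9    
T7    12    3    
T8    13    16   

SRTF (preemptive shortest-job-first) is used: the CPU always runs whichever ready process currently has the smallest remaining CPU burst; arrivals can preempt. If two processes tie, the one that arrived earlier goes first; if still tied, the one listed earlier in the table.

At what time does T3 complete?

83

Timeline: | T2 0-3 | T1 3-12 | T7 12-15 | T6 15-24 | T4 24-35 | T5 35-49 | T8 49-65 | T3 65-83 |
Completion: T1=12  T2=3  T3=83  T4=35  T5=49  T6=24  T7=15  T8=65
Turnaround (C−A): T1=12  T2=3  T3=78  T4=28  T5=39  T6=12  T7=3  T8=52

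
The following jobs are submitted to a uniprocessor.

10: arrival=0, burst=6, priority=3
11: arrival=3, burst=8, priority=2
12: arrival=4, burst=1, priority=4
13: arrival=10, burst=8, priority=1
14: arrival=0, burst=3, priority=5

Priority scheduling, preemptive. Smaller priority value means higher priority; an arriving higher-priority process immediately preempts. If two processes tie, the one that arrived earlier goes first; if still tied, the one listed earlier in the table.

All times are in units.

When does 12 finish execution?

23

Gantt: | 10 0-3 | 11 3-10 | 13 10-18 | 11 18-19 | 10 19-22 | 12 22-23 | 14 23-26 |
Completion: 10=22  11=19  12=23  13=18  14=26
Turnaround (C−A): 10=22  11=16  12=19  13=8  14=26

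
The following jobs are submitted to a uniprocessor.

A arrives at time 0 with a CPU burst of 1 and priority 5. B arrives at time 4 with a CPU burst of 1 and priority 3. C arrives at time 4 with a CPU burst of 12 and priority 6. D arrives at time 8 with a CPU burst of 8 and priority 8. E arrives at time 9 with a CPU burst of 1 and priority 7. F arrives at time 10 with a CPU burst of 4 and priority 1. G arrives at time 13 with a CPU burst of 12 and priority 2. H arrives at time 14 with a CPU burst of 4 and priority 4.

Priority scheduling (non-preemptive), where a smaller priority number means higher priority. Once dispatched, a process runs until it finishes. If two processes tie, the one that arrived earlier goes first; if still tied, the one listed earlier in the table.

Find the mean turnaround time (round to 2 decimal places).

Timeline: | A 0-1 | idle 1-4 | B 4-5 | C 5-17 | F 17-21 | G 21-33 | H 33-37 | E 37-38 | D 38-46 |
Completion: A=1  B=5  C=17  D=46  E=38  F=21  G=33  H=37
Turnaround (C−A): A=1  B=1  C=13  D=38  E=29  F=11  G=20  H=23
Turnaround times: A=1, B=1, C=13, D=38, E=29, F=11, G=20, H=23
Average turnaround = (1+1+13+38+29+11+20+23) / 8 = 136/8 = 17.00

17.00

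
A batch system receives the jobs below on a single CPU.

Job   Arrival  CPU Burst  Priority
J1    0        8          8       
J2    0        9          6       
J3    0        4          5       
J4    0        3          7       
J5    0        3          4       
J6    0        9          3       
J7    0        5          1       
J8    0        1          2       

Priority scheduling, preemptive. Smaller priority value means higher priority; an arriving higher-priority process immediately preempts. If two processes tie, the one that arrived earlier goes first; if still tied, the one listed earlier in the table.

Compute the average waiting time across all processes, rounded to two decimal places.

16.38

Gantt: | J7 0-5 | J8 5-6 | J6 6-15 | J5 15-18 | J3 18-22 | J2 22-31 | J4 31-34 | J1 34-42 |
Completion: J1=42  J2=31  J3=22  J4=34  J5=18  J6=15  J7=5  J8=6
Waiting times: J1=34, J2=22, J3=18, J4=31, J5=15, J6=6, J7=0, J8=5
Average waiting = (34+22+18+31+15+6+0+5) / 8 = 131/8 = 16.38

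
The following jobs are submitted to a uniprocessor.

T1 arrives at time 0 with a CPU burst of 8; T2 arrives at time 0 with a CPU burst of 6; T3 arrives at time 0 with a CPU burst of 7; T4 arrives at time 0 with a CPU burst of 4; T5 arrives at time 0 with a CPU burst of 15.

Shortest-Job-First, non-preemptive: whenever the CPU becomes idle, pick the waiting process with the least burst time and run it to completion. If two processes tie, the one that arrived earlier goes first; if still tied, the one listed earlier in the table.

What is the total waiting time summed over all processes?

56

Gantt: | T4 0-4 | T2 4-10 | T3 10-17 | T1 17-25 | T5 25-40 |
Completion: T1=25  T2=10  T3=17  T4=4  T5=40
Turnaround (C−A): T1=25  T2=10  T3=17  T4=4  T5=40
Waiting = turnaround − burst: T1=17, T2=4, T3=10, T4=0, T5=25
Total waiting = 17 + 4 + 10 + 0 + 25 = 56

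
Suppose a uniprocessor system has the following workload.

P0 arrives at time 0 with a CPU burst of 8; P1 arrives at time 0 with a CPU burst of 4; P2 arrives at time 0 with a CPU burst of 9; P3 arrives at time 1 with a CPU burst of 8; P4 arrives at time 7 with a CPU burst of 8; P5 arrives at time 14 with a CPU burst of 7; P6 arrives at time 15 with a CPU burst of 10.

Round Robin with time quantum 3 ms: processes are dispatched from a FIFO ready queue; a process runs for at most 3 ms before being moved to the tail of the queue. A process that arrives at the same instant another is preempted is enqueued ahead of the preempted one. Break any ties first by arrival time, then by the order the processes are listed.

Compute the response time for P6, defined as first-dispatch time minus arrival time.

Gantt: | P0 0-3 | P1 3-6 | P2 6-9 | P3 9-12 | P0 12-15 | P1 15-16 | P4 16-19 | P2 19-22 | P3 22-25 | P5 25-28 | P6 28-31 | P0 31-33 | P4 33-36 | P2 36-39 | P3 39-41 | P5 41-44 | P6 44-47 | P4 47-49 | P5 49-50 | P6 50-54 |
Completion: P0=33  P1=16  P2=39  P3=41  P4=49  P5=50  P6=54
Response(P6) = first start − arrival = 28 − 15 = 13

13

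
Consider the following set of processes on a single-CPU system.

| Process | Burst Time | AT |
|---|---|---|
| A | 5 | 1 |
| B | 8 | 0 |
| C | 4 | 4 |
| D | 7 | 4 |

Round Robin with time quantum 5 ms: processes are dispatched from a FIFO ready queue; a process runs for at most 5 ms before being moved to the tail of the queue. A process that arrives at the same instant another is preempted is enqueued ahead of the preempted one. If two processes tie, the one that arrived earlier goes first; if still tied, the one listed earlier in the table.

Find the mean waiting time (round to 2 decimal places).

9.25

Schedule: | B 0-5 | A 5-10 | C 10-14 | D 14-19 | B 19-22 | D 22-24 |
Completion: A=10  B=22  C=14  D=24
Turnaround (C−A): A=9  B=22  C=10  D=20
Waiting times: A=4, B=14, C=6, D=13
Average waiting = (4+14+6+13) / 4 = 37/4 = 9.25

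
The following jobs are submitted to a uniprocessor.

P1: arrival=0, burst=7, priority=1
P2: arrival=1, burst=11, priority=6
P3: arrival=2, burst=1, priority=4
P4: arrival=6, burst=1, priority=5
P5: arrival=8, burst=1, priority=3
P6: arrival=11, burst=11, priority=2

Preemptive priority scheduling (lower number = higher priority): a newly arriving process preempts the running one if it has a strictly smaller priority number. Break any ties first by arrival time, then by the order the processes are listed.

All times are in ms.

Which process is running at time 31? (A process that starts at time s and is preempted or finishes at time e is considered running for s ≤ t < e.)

Timeline: | P1 0-7 | P3 7-8 | P5 8-9 | P4 9-10 | P2 10-11 | P6 11-22 | P2 22-32 |
Completion: P1=7  P2=32  P3=8  P4=10  P5=9  P6=22
Turnaround (C−A): P1=7  P2=31  P3=6  P4=4  P5=1  P6=11

P2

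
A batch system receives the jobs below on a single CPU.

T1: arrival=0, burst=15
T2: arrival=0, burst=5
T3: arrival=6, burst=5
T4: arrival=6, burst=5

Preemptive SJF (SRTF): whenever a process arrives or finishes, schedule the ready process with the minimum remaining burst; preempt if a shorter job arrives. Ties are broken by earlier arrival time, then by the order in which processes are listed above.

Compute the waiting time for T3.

Timeline: | T2 0-5 | T1 5-6 | T3 6-11 | T4 11-16 | T1 16-30 |
Completion: T1=30  T2=5  T3=11  T4=16
Turnaround (C−A): T1=30  T2=5  T3=5  T4=10
Waiting(T3) = turnaround − burst = 5 − 5 = 0

0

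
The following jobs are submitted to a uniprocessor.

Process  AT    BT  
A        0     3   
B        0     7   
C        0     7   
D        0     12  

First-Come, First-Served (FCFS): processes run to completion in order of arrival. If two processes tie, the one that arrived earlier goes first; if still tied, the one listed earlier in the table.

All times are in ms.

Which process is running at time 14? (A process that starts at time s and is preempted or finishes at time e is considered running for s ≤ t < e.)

Timeline: | A 0-3 | B 3-10 | C 10-17 | D 17-29 |
Completion: A=3  B=10  C=17  D=29

C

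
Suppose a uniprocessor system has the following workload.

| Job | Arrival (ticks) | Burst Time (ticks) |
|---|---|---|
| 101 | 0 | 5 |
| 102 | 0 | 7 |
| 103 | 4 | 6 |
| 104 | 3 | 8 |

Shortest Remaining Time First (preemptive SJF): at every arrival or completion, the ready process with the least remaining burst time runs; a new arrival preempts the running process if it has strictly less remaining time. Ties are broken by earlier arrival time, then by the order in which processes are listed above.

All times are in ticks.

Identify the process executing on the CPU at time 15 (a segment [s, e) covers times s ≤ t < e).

Timeline: | 101 0-5 | 103 5-11 | 102 11-18 | 104 18-26 |
Completion: 101=5  102=18  103=11  104=26
Turnaround (C−A): 101=5  102=18  103=7  104=23

102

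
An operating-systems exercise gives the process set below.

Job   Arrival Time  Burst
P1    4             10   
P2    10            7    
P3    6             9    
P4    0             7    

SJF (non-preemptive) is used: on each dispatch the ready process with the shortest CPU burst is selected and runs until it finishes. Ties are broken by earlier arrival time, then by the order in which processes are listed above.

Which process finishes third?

Gantt: | P4 0-7 | P3 7-16 | P2 16-23 | P1 23-33 |
Completion: P1=33  P2=23  P3=16  P4=7
Turnaround (C−A): P1=29  P2=13  P3=10  P4=7
Finish order: P4 → P3 → P2 → P1

P2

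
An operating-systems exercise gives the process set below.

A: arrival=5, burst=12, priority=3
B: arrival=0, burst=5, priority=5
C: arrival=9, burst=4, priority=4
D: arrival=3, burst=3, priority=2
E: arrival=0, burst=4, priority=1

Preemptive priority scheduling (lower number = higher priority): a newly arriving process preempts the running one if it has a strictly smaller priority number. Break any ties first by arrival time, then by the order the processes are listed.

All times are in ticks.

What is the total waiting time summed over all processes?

36

Gantt: | E 0-4 | D 4-7 | A 7-19 | C 19-23 | B 23-28 |
Completion: A=19  B=28  C=23  D=7  E=4
Waiting = turnaround − burst: A=2, B=23, C=10, D=1, E=0
Total waiting = 2 + 23 + 10 + 1 + 0 = 36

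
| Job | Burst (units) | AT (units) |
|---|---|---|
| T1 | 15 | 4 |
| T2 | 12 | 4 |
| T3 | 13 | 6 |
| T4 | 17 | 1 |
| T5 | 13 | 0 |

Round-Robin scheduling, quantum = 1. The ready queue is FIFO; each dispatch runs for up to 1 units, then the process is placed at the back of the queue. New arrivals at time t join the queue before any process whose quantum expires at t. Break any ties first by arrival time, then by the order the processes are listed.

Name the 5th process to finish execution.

Schedule: | T5 0-1 | T4 1-2 | T5 2-3 | T4 3-4 | T5 4-5 | T1 5-6 | T2 6-7 | T4 7-8 | T5 8-9 | T3 9-10 | T1 10-11 | T2 11-12 | T4 12-13 | T5 13-14 | T3 14-15 | T1 15-16 | T2 16-17 | T4 17-18 | T5 18-19 | T3 19-20 | T1 20-21 | T2 21-22 | T4 22-23 | T5 23-24 | T3 24-25 | T1 25-26 | T2 26-27 | T4 27-28 | T5 28-29 | T3 29-30 | T1 30-31 | T2 31-32 | T4 32-33 | T5 33-34 | T3 34-35 | T1 35-36 | T2 36-37 | T4 37-38 | T5 38-39 | T3 39-40 | T1 40-41 | T2 41-42 | T4 42-43 | T5 43-44 | T3 44-45 | T1 45-46 | T2 46-47 | T4 47-48 | T5 48-49 | T3 49-50 | T1 50-51 | T2 51-52 | T4 52-53 | T5 53-54 | T3 54-55 | T1 55-56 | T2 56-57 | T4 57-58 | T3 58-59 | T1 59-60 | T2 60-61 | T4 61-62 | T3 62-63 | T1 63-64 | T4 64-65 | T3 65-66 | T1 66-67 | T4 67-68 | T1 68-69 | T4 69-70 |
Completion: T1=69  T2=61  T3=66  T4=70  T5=54
Finish order: T5 → T2 → T3 → T1 → T4

T4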